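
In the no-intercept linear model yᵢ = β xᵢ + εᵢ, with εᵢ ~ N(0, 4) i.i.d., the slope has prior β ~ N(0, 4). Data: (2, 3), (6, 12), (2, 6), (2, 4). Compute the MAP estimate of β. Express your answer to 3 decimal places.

log p(β | y) = −Σ(yᵢ − βxᵢ)²/(2·4) − β²/(2·4) + const.
Setting the derivative to zero: Σxᵢ(yᵢ − βxᵢ)/4 − β/4 = 0, so β = Σxᵢyᵢ / (Σxᵢ² + σ²/τ²).
Σxᵢyᵢ = 2·3 + 6·12 + 2·6 + 2·4 = 98; Σxᵢ² = 48; σ²/τ² = 1.
β̂_MAP = 98 / (48 + 1) = 98/49 ≈ 2.000.

β̂_MAP = 2.000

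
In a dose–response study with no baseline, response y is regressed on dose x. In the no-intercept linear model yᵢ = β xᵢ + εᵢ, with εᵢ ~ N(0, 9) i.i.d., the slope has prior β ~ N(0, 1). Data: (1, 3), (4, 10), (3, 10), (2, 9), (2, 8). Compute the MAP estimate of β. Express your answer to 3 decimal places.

β̂_MAP = 2.488

log p(β | y) = −Σ(yᵢ − βxᵢ)²/(2·9) − β²/(2·1) + const.
Setting the derivative to zero: Σxᵢ(yᵢ − βxᵢ)/9 − β/1 = 0, so β = Σxᵢyᵢ / (Σxᵢ² + σ²/τ²).
Σxᵢyᵢ = 1·3 + 4·10 + 3·10 + 2·9 + 2·8 = 107; Σxᵢ² = 34; σ²/τ² = 9.
β̂_MAP = 107 / (34 + 9) = 107/43 ≈ 2.488.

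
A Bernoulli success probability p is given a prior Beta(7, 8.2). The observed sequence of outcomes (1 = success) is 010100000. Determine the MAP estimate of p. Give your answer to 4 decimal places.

Prior: Beta(7, 8.2).
Data: 2 successes in 9 trials (from the sequence). The binomial likelihood contributes p^2(1−p)^7, so the posterior is Beta(7+2, 8.2+7) = Beta(9, 15.2).
For Beta(a, b) with a, b > 1 the mode is (a−1)/(a+b−2) = 8/22.2 ≈ 0.3604.

p̂_MAP = 0.3604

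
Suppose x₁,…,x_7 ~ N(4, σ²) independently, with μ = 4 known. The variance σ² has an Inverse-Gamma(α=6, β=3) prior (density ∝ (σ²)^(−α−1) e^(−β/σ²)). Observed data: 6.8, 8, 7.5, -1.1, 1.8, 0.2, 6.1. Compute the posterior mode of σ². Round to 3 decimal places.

σ̂²_MAP = 4.371

Sum of squared deviations about the known mean: SS = (6.8−4)² + (8−4)² + (7.5−4)² + (-1.1−4)² + (1.8−4)² + (0.2−4)² + (6.1−4)² = 85.79.
The Normal likelihood contributes (σ²)^(−n/2) exp(−SS/(2σ²)), so the posterior is Inverse-Gamma(α + n/2, β + SS/2) = Inverse-Gamma(9.5, 45.895).
The mode of Inverse-Gamma(a, b) is b/(a+1) = 45.895/10.5 ≈ 4.371.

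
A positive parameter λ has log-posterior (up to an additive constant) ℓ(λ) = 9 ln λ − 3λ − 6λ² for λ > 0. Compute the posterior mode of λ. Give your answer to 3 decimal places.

λ̂_MAP = 0.750

ℓ'(λ) = 9/λ − 3 − 12λ. Setting this to zero and multiplying by λ: 12λ² + 3λ − 9 = 0.
λ = (−3 + √(3² + 4·12·9)) / (2·12) = (−3 + √441) / 24 = (−3 + 21)/24 = 3/4.
ℓ''(λ) = −9/λ² − 12 < 0, confirming a maximum.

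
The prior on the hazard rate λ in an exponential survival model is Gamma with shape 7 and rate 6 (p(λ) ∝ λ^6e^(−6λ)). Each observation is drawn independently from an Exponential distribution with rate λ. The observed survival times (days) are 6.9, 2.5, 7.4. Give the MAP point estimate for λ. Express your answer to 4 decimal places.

λ̂_MAP = 0.3947

The Exponential(rate=λ) likelihood is ∝ λ^n e^(−λΣtᵢ). Here n = 3 and Σtᵢ = 6.9 + 2.5 + 7.4 = 16.8.
Posterior ∝ λ^6e^(−6λ) · λ^3e^(−16.8λ) = λ^9e^(−22.8λ), i.e. Gamma(10, 22.8).
Mode = (a−1)/b = 9/22.8 ≈ 0.3947.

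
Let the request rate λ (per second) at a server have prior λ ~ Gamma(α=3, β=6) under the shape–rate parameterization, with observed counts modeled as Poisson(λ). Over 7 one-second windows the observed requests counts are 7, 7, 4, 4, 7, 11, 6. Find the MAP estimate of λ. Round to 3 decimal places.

Σxᵢ = 7+7+4+4+7+11+6 = 46, with n = 7.
Posterior ∝ λ^2e^(−6λ) · λ^46e^(−7λ) = λ^48e^(−13λ), i.e. Gamma(shape=49, rate=13).
The mode of a Gamma(a, b) with a ≥ 1 (shape–rate) is (a−1)/b = 48/13 ≈ 3.692.

λ̂_MAP = 3.692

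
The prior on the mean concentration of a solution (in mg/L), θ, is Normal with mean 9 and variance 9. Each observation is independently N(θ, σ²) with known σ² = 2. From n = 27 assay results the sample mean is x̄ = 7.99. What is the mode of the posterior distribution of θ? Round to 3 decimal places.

θ̂_MAP = 7.998

n = 27, x̄ = 7.99.
For a Normal prior and Normal likelihood with known variance, the posterior is Normal; its mode equals its mean, the precision-weighted average.
Prior precision 1/σ₀² = 1/9; data precision n/σ² = 27/2 = 13.5.
θ̂ = ((1/9)·9 + 13.5·7.99) / (1/9 + 13.5) = 108.865/(245/18) = 195957/24500 ≈ 7.998.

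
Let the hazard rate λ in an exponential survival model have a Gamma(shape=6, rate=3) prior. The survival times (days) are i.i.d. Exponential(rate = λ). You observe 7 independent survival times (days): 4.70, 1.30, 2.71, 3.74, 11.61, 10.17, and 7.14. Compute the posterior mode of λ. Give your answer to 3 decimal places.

λ̂_MAP = 0.270

The Exponential(rate=λ) likelihood is ∝ λ^n e^(−λΣtᵢ). Here n = 7 and Σtᵢ = 4.70 + 1.30 + 2.71 + 3.74 + 11.61 + 10.17 + 7.14 = 41.37.
Posterior ∝ λ^5e^(−3λ) · λ^7e^(−41.37λ) = λ^12e^(−44.37λ), i.e. Gamma(13, 44.37).
Mode = (a−1)/b = 12/44.37 ≈ 0.270.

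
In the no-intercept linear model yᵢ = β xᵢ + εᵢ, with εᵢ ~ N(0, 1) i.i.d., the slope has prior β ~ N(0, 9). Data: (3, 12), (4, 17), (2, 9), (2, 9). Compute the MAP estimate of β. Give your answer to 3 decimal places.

log p(β | y) = −Σ(yᵢ − βxᵢ)²/(2·1) − β²/(2·9) + const.
Setting the derivative to zero: Σxᵢ(yᵢ − βxᵢ)/1 − β/9 = 0, so β = Σxᵢyᵢ / (Σxᵢ² + σ²/τ²).
Σxᵢyᵢ = 3·12 + 4·17 + 2·9 + 2·9 = 140; Σxᵢ² = 33; σ²/τ² = 1/9.
β̂_MAP = 140 / (33 + 1/9) = 140/(298/9) = 630/149 ≈ 4.228.

β̂_MAP = 4.228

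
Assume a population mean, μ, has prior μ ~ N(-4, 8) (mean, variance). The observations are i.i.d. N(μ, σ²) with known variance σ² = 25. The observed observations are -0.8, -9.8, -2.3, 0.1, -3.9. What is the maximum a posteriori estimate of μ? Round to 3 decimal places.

n = 5; x̄ = ((-0.8) + (-9.8) + (-2.3) + 0.1 + (-3.9))/5 = -16.7/5 = -3.34.
For a Normal prior and Normal likelihood with known variance, the posterior is Normal; its mode equals its mean, the precision-weighted average.
Prior precision 1/σ₀² = 1/8 = 0.125; data precision n/σ² = 5/25 = 0.2.
μ̂ = (0.125·(-4) + 0.2·(-3.34)) / (0.125 + 0.2) = (-1.168)/0.325 = -1168/325 ≈ -3.594.

μ̂_MAP = -3.594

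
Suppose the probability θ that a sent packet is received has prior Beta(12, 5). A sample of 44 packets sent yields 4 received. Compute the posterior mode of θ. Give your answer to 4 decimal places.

θ̂_MAP = 0.2542

Prior: Beta(12, 5).
Data: 4 successes in 44 trials. The binomial likelihood contributes θ^4(1−θ)^40, so the posterior is Beta(12+4, 5+40) = Beta(16, 45).
For Beta(a, b) with a, b > 1 the mode is (a−1)/(a+b−2) = 15/59 ≈ 0.2542.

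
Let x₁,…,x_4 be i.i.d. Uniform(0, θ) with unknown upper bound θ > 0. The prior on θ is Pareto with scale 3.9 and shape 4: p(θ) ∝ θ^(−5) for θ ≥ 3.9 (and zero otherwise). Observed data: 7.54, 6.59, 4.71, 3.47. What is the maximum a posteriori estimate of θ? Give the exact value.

The Uniform(0, θ) likelihood is θ^(−n) for θ ≥ max(xᵢ), zero otherwise. Here max(xᵢ) = 7.54.
Posterior ∝ θ^(−5) · θ^(−4) = θ^(−9) on θ ≥ max(3.9, 7.54) = 7.54.
This density is strictly decreasing in θ, so the posterior mode lies at the lower boundary of the support.

θ̂_MAP = 7.54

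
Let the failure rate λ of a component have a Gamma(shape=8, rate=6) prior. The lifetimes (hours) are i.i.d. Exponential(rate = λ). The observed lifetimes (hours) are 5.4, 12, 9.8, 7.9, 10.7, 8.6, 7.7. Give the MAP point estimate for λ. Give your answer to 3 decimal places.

The Exponential(rate=λ) likelihood is ∝ λ^n e^(−λΣtᵢ). Here n = 7 and Σtᵢ = 5.4 + 12 + 9.8 + 7.9 + 10.7 + 8.6 + 7.7 = 62.1.
Posterior ∝ λ^7e^(−6λ) · λ^7e^(−62.1λ) = λ^14e^(−68.1λ), i.e. Gamma(15, 68.1).
Mode = (a−1)/b = 14/68.1 ≈ 0.206.

λ̂_MAP = 0.206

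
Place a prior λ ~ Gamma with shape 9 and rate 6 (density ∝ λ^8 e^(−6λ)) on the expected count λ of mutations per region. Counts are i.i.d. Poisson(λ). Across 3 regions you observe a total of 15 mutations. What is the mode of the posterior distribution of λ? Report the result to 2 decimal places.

Σxᵢ = 15, n = 3.
Posterior ∝ λ^8e^(−6λ) · λ^15e^(−3λ) = λ^23e^(−9λ), i.e. Gamma(shape=24, rate=9).
The mode of a Gamma(a, b) with a ≥ 1 (shape–rate) is (a−1)/b = 23/9 ≈ 2.56.

λ̂_MAP = 2.56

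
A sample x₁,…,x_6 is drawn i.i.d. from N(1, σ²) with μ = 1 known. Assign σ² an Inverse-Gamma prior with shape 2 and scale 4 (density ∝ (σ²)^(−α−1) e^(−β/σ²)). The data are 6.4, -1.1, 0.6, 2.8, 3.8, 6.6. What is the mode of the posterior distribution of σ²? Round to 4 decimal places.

σ̂²_MAP = 7.0142

Sum of squared deviations about the known mean: SS = (6.4−1)² + (-1.1−1)² + (0.6−1)² + (2.8−1)² + (3.8−1)² + (6.6−1)² = 76.17.
The Normal likelihood contributes (σ²)^(−n/2) exp(−SS/(2σ²)), so the posterior is Inverse-Gamma(α + n/2, β + SS/2) = Inverse-Gamma(5, 42.085).
The mode of Inverse-Gamma(a, b) is b/(a+1) = 42.085/6 ≈ 7.0142.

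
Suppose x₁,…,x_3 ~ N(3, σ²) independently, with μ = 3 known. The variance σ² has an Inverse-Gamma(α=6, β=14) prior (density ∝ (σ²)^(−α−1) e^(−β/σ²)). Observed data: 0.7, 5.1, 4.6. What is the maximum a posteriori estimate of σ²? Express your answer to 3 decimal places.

Sum of squared deviations about the known mean: SS = (0.7−3)² + (5.1−3)² + (4.6−3)² = 12.26.
The Normal likelihood contributes (σ²)^(−n/2) exp(−SS/(2σ²)), so the posterior is Inverse-Gamma(α + n/2, β + SS/2) = Inverse-Gamma(7.5, 20.13).
The mode of Inverse-Gamma(a, b) is b/(a+1) = 20.13/8.5 ≈ 2.368.

σ̂²_MAP = 2.368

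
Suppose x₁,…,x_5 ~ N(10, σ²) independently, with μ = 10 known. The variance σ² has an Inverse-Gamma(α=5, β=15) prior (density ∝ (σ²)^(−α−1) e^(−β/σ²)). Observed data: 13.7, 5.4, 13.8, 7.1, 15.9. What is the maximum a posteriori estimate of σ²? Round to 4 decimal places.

Sum of squared deviations about the known mean: SS = (13.7−10)² + (5.4−10)² + (13.8−10)² + (7.1−10)² + (15.9−10)² = 92.51.
The Normal likelihood contributes (σ²)^(−n/2) exp(−SS/(2σ²)), so the posterior is Inverse-Gamma(α + n/2, β + SS/2) = Inverse-Gamma(7.5, 61.255).
The mode of Inverse-Gamma(a, b) is b/(a+1) = 61.255/8.5 ≈ 7.2065.

σ̂²_MAP = 7.2065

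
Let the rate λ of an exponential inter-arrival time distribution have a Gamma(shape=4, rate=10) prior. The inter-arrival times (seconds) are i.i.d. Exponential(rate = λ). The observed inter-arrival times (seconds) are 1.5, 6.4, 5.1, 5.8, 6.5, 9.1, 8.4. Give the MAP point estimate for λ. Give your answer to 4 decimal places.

The Exponential(rate=λ) likelihood is ∝ λ^n e^(−λΣtᵢ). Here n = 7 and Σtᵢ = 1.5 + 6.4 + 5.1 + 5.8 + 6.5 + 9.1 + 8.4 = 42.8.
Posterior ∝ λ^3e^(−10λ) · λ^7e^(−42.8λ) = λ^10e^(−52.8λ), i.e. Gamma(11, 52.8).
Mode = (a−1)/b = 10/52.8 ≈ 0.1894.

λ̂_MAP = 0.1894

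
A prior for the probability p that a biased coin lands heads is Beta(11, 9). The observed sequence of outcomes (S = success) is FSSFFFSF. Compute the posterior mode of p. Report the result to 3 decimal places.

p̂_MAP = 0.500

Prior: Beta(11, 9).
Data: 3 successes in 8 trials (from the sequence). The binomial likelihood contributes p^3(1−p)^5, so the posterior is Beta(11+3, 9+5) = Beta(14, 14).
For Beta(a, b) with a, b > 1 the mode is (a−1)/(a+b−2) = 13/26 ≈ 0.500.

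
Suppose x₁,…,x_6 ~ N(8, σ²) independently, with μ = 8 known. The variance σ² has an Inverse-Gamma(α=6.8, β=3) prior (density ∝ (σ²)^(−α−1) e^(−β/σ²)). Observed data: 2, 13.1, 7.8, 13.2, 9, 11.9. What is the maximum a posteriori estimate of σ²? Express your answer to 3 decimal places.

Sum of squared deviations about the known mean: SS = (2−8)² + (13.1−8)² + (7.8−8)² + (13.2−8)² + (9−8)² + (11.9−8)² = 105.3.
The Normal likelihood contributes (σ²)^(−n/2) exp(−SS/(2σ²)), so the posterior is Inverse-Gamma(α + n/2, β + SS/2) = Inverse-Gamma(9.8, 55.65).
The mode of Inverse-Gamma(a, b) is b/(a+1) = 55.65/10.8 ≈ 5.153.

σ̂²_MAP = 5.153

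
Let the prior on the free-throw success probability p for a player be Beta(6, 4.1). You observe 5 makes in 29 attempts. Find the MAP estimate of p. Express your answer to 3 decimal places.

p̂_MAP = 0.270

Prior: Beta(6, 4.1).
Data: 5 successes in 29 trials. The binomial likelihood contributes p^5(1−p)^24, so the posterior is Beta(6+5, 4.1+24) = Beta(11, 28.1).
For Beta(a, b) with a, b > 1 the mode is (a−1)/(a+b−2) = 10/37.1 ≈ 0.270.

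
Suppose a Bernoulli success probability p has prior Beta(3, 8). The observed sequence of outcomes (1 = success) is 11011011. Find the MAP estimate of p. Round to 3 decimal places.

Prior: Beta(3, 8).
Data: 6 successes in 8 trials (from the sequence). The binomial likelihood contributes p^6(1−p)^2, so the posterior is Beta(3+6, 8+2) = Beta(9, 10).
For Beta(a, b) with a, b > 1 the mode is (a−1)/(a+b−2) = 8/17 ≈ 0.471.

p̂_MAP = 0.471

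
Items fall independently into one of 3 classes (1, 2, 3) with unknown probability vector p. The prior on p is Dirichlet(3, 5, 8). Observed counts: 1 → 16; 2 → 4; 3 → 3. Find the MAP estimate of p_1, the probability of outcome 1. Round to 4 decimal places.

MAP estimate: 0.5000

The posterior is Dirichlet(αᵢ + nᵢ) = Dirichlet(19, 9, 11).
For a Dirichlet(a₁,…,a_K) with all aᵢ > 1, the mode has j-th component (aⱼ − 1)/(Σaᵢ − K).
Here Σaᵢ = 39 and K = 3, so p_1 = (19 − 1)/(39 − 3) = 18/36 ≈ 0.5000.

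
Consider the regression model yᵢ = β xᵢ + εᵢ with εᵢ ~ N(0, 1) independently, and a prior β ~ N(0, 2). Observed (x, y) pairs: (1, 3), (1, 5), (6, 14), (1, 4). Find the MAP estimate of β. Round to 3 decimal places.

β̂_MAP = 2.430

log p(β | y) = −Σ(yᵢ − βxᵢ)²/(2·1) − β²/(2·2) + const.
Setting the derivative to zero: Σxᵢ(yᵢ − βxᵢ)/1 − β/2 = 0, so β = Σxᵢyᵢ / (Σxᵢ² + σ²/τ²).
Σxᵢyᵢ = 1·3 + 1·5 + 6·14 + 1·4 = 96; Σxᵢ² = 39; σ²/τ² = 0.5.
β̂_MAP = 96 / (39 + 0.5) = 96/39.5 ≈ 2.430.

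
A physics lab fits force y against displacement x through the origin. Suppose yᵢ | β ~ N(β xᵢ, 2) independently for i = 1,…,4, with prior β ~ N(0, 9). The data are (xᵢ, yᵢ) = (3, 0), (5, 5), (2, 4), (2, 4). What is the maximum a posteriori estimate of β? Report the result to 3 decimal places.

log p(β | y) = −Σ(yᵢ − βxᵢ)²/(2·2) − β²/(2·9) + const.
Setting the derivative to zero: Σxᵢ(yᵢ − βxᵢ)/2 − β/9 = 0, so β = Σxᵢyᵢ / (Σxᵢ² + σ²/τ²).
Σxᵢyᵢ = 3·0 + 5·5 + 2·4 + 2·4 = 41; Σxᵢ² = 42; σ²/τ² = 2/9.
β̂_MAP = 41 / (42 + 2/9) = 41/(380/9) = 369/380 ≈ 0.971.

β̂_MAP = 0.971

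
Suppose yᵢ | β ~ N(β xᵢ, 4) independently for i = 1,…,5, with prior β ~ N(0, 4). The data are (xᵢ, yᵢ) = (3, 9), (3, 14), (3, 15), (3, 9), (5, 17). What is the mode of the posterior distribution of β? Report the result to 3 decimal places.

log p(β | y) = −Σ(yᵢ − βxᵢ)²/(2·4) − β²/(2·4) + const.
Setting the derivative to zero: Σxᵢ(yᵢ − βxᵢ)/4 − β/4 = 0, so β = Σxᵢyᵢ / (Σxᵢ² + σ²/τ²).
Σxᵢyᵢ = 3·9 + 3·14 + 3·15 + 3·9 + 5·17 = 226; Σxᵢ² = 61; σ²/τ² = 1.
β̂_MAP = 226 / (61 + 1) = 226/62 ≈ 3.645.

β̂_MAP = 3.645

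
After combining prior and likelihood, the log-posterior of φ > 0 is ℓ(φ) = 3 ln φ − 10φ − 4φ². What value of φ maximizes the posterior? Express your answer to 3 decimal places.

φ̂_MAP = 0.250

ℓ'(φ) = 3/φ − 10 − 8φ. Setting this to zero and multiplying by φ: 8φ² + 10φ − 3 = 0.
φ = (−10 + √(10² + 4·8·3)) / (2·8) = (−10 + √196) / 16 = (−10 + 14)/16 = 1/4.
ℓ''(φ) = −3/φ² − 8 < 0, confirming a maximum.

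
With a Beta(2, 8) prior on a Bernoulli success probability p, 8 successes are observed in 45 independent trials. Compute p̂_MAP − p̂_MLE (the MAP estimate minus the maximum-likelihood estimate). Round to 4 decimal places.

MAP − MLE = -0.0080

Posterior is Beta(10, 45); MAP = (10−1)/(55−2) = 9/53 ≈ 0.16981.
MLE ignores the prior: p̂_MLE = k/n = 8/45 ≈ 0.17778.
Difference = 9/53 − 8/45 = -19/2385 ≈ -0.0080.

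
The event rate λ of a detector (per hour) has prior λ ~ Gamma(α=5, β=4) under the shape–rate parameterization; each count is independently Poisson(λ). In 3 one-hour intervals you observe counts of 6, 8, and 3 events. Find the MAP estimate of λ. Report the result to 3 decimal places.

Σxᵢ = 6+8+3 = 17, with n = 3.
Posterior ∝ λ^4e^(−4λ) · λ^17e^(−3λ) = λ^21e^(−7λ), i.e. Gamma(shape=22, rate=7).
The mode of a Gamma(a, b) with a ≥ 1 (shape–rate) is (a−1)/b = 21/7 ≈ 3.000.

λ̂_MAP = 3.000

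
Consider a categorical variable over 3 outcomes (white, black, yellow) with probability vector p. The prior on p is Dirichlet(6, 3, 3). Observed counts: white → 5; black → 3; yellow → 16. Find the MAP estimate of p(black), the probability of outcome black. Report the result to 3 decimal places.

The posterior is Dirichlet(αᵢ + nᵢ) = Dirichlet(11, 6, 19).
For a Dirichlet(a₁,…,a_K) with all aᵢ > 1, the mode has j-th component (aⱼ − 1)/(Σaᵢ − K).
Here Σaᵢ = 36 and K = 3, so p(black) = (6 − 1)/(36 − 3) = 5/33 ≈ 0.152.

MAP estimate of p(black) = 0.152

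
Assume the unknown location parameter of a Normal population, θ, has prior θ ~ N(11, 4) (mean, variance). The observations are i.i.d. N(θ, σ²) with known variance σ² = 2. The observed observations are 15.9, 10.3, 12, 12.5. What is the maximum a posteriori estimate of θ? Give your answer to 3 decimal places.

θ̂_MAP = 12.489

n = 4; x̄ = (15.9 + 10.3 + 12 + 12.5)/4 = 50.7/4 = 12.675.
For a Normal prior and Normal likelihood with known variance, the posterior is Normal; its mode equals its mean, the precision-weighted average.
Prior precision 1/σ₀² = 1/4 = 0.25; data precision n/σ² = 4/2 = 2.
θ̂ = (0.25·11 + 2·12.675) / (0.25 + 2) = 28.1/2.25 = 562/45 ≈ 12.489.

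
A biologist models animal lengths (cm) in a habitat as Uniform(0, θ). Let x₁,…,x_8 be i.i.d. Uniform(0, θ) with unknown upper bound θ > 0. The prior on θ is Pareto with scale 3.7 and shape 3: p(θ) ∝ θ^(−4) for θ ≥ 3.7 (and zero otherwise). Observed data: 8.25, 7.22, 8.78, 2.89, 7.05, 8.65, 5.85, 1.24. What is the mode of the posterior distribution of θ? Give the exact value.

The Uniform(0, θ) likelihood is θ^(−n) for θ ≥ max(xᵢ), zero otherwise. Here max(xᵢ) = 8.78.
Posterior ∝ θ^(−4) · θ^(−8) = θ^(−12) on θ ≥ max(3.7, 8.78) = 8.78.
This density is strictly decreasing in θ, so the posterior mode lies at the lower boundary of the support.

θ̂_MAP = 8.78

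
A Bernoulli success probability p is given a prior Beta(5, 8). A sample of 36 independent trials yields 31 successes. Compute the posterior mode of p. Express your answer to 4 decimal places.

Prior: Beta(5, 8).
Data: 31 successes in 36 trials. The binomial likelihood contributes p^31(1−p)^5, so the posterior is Beta(5+31, 8+5) = Beta(36, 13).
For Beta(a, b) with a, b > 1 the mode is (a−1)/(a+b−2) = 35/47 ≈ 0.7447.

p̂_MAP = 0.7447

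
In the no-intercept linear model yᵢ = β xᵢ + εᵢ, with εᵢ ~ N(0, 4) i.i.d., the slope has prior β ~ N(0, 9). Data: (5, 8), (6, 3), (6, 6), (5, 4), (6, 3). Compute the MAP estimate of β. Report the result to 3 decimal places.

β̂_MAP = 0.833

log p(β | y) = −Σ(yᵢ − βxᵢ)²/(2·4) − β²/(2·9) + const.
Setting the derivative to zero: Σxᵢ(yᵢ − βxᵢ)/4 − β/9 = 0, so β = Σxᵢyᵢ / (Σxᵢ² + σ²/τ²).
Σxᵢyᵢ = 5·8 + 6·3 + 6·6 + 5·4 + 6·3 = 132; Σxᵢ² = 158; σ²/τ² = 4/9.
β̂_MAP = 132 / (158 + 4/9) = 132/(1426/9) = 594/713 ≈ 0.833.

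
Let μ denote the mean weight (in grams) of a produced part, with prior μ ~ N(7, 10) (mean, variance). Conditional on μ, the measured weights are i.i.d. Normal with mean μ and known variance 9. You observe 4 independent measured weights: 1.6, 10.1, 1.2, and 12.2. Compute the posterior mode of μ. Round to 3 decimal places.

μ̂_MAP = 6.408

n = 4; x̄ = (1.6 + 10.1 + 1.2 + 12.2)/4 = 25.1/4 = 6.275.
For a Normal prior and Normal likelihood with known variance, the posterior is Normal; its mode equals its mean, the precision-weighted average.
Prior precision 1/σ₀² = 1/10 = 0.1; data precision n/σ² = 4/9.
μ̂ = (0.1·7 + (4/9)·6.275) / (0.1 + 4/9) = (157/45)/(49/90) = 314/49 ≈ 6.408.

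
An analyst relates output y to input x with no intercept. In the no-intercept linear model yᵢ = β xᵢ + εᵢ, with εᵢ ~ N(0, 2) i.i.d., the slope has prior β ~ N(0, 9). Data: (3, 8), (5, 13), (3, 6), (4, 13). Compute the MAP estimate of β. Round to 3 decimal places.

log p(β | y) = −Σ(yᵢ − βxᵢ)²/(2·2) − β²/(2·9) + const.
Setting the derivative to zero: Σxᵢ(yᵢ − βxᵢ)/2 − β/9 = 0, so β = Σxᵢyᵢ / (Σxᵢ² + σ²/τ²).
Σxᵢyᵢ = 3·8 + 5·13 + 3·6 + 4·13 = 159; Σxᵢ² = 59; σ²/τ² = 2/9.
β̂_MAP = 159 / (59 + 2/9) = 159/(533/9) = 1431/533 ≈ 2.685.

β̂_MAP = 2.685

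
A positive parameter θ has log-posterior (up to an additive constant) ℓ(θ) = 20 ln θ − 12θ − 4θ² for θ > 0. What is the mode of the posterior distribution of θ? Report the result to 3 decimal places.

θ̂_MAP = 1.000

ℓ'(θ) = 20/θ − 12 − 8θ. Setting this to zero and multiplying by θ: 8θ² + 12θ − 20 = 0.
θ = (−12 + √(12² + 4·8·20)) / (2·8) = (−12 + √784) / 16 = (−12 + 28)/16 = 1.
ℓ''(θ) = −20/θ² − 8 < 0, confirming a maximum.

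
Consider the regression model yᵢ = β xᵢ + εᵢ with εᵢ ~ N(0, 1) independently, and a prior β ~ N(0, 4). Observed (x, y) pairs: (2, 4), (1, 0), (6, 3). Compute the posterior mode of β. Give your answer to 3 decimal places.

log p(β | y) = −Σ(yᵢ − βxᵢ)²/(2·1) − β²/(2·4) + const.
Setting the derivative to zero: Σxᵢ(yᵢ − βxᵢ)/1 − β/4 = 0, so β = Σxᵢyᵢ / (Σxᵢ² + σ²/τ²).
Σxᵢyᵢ = 2·4 + 1·0 + 6·3 = 26; Σxᵢ² = 41; σ²/τ² = 0.25.
β̂_MAP = 26 / (41 + 0.25) = 26/41.25 ≈ 0.630.

β̂_MAP = 0.630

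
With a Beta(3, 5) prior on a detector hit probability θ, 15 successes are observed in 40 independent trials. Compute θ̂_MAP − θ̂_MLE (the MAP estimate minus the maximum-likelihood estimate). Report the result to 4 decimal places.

MAP − MLE = -0.0054

Posterior is Beta(18, 30); MAP = (18−1)/(48−2) = 17/46 ≈ 0.36957.
MLE ignores the prior: θ̂_MLE = k/n = 15/40 ≈ 0.37500.
Difference = 17/46 − 15/40 = -1/184 ≈ -0.0054.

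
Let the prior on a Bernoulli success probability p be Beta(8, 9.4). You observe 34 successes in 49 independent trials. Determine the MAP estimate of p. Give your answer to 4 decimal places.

p̂_MAP = 0.6366

Prior: Beta(8, 9.4).
Data: 34 successes in 49 trials. The binomial likelihood contributes p^34(1−p)^15, so the posterior is Beta(8+34, 9.4+15) = Beta(42, 24.4).
For Beta(a, b) with a, b > 1 the mode is (a−1)/(a+b−2) = 41/64.4 ≈ 0.6366.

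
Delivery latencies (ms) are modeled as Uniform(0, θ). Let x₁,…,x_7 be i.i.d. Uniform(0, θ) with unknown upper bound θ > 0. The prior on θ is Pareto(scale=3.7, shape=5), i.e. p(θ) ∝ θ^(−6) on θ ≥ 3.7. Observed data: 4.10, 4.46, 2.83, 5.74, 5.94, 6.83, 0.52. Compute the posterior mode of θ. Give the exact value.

θ̂_MAP = 6.83

The Uniform(0, θ) likelihood is θ^(−n) for θ ≥ max(xᵢ), zero otherwise. Here max(xᵢ) = 6.83.
Posterior ∝ θ^(−6) · θ^(−7) = θ^(−13) on θ ≥ max(3.7, 6.83) = 6.83.
This density is strictly decreasing in θ, so the posterior mode lies at the lower boundary of the support.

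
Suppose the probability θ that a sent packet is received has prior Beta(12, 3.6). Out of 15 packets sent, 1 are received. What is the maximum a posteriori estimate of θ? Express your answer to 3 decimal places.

θ̂_MAP = 0.420

Prior: Beta(12, 3.6).
Data: 1 success in 15 trials. The binomial likelihood contributes θ(1−θ)^14, so the posterior is Beta(12+1, 3.6+14) = Beta(13, 17.6).
For Beta(a, b) with a, b > 1 the mode is (a−1)/(a+b−2) = 12/28.6 ≈ 0.420.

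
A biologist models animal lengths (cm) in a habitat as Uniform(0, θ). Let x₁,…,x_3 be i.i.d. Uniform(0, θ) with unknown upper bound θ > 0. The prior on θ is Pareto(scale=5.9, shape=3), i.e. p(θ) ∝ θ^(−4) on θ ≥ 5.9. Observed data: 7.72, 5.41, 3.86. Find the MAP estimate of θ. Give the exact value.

The Uniform(0, θ) likelihood is θ^(−n) for θ ≥ max(xᵢ), zero otherwise. Here max(xᵢ) = 7.72.
Posterior ∝ θ^(−4) · θ^(−3) = θ^(−7) on θ ≥ max(5.9, 7.72) = 7.72.
This density is strictly decreasing in θ, so the posterior mode lies at the lower boundary of the support.

θ̂_MAP = 7.72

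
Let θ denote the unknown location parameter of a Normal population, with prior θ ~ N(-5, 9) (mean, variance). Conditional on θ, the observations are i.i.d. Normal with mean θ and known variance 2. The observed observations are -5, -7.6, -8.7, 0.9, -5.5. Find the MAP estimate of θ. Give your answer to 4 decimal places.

n = 5; x̄ = ((-5) + (-7.6) + (-8.7) + 0.9 + (-5.5))/5 = -25.9/5 = -5.18.
For a Normal prior and Normal likelihood with known variance, the posterior is Normal; its mode equals its mean, the precision-weighted average.
Prior precision 1/σ₀² = 1/9; data precision n/σ² = 5/2 = 2.5.
θ̂ = ((1/9)·(-5) + 2.5·(-5.18)) / (1/9 + 2.5) = (-2431/180)/(47/18) = -2431/470 ≈ -5.1723.

θ̂_MAP = -5.1723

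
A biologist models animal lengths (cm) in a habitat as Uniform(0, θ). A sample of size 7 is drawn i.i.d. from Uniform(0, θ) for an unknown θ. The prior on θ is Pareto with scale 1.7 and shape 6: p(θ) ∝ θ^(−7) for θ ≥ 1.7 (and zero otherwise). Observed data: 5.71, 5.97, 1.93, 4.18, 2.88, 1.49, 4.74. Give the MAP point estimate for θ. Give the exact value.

The Uniform(0, θ) likelihood is θ^(−n) for θ ≥ max(xᵢ), zero otherwise. Here max(xᵢ) = 5.97.
Posterior ∝ θ^(−7) · θ^(−7) = θ^(−14) on θ ≥ max(1.7, 5.97) = 5.97.
This density is strictly decreasing in θ, so the posterior mode lies at the lower boundary of the support.

θ̂_MAP = 5.97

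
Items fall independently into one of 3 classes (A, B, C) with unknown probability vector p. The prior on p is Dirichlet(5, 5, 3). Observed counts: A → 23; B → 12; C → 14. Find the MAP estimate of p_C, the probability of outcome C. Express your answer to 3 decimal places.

MAP estimate of p_C = 0.271

The posterior is Dirichlet(αᵢ + nᵢ) = Dirichlet(28, 17, 17).
For a Dirichlet(a₁,…,a_K) with all aᵢ > 1, the mode has j-th component (aⱼ − 1)/(Σaᵢ − K).
Here Σaᵢ = 62 and K = 3, so p_C = (17 − 1)/(62 − 3) = 16/59 ≈ 0.271.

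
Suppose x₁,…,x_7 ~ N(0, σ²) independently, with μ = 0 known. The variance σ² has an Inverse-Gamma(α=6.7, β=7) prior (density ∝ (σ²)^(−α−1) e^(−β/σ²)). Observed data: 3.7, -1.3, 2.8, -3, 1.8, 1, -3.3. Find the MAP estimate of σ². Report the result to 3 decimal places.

Sum of squared deviations about the known mean: SS = (3.7−0)² + (-1.3−0)² + (2.8−0)² + (-3−0)² + (1.8−0)² + (1−0)² + (-3.3−0)² = 47.35.
The Normal likelihood contributes (σ²)^(−n/2) exp(−SS/(2σ²)), so the posterior is Inverse-Gamma(α + n/2, β + SS/2) = Inverse-Gamma(10.2, 30.675).
The mode of Inverse-Gamma(a, b) is b/(a+1) = 30.675/11.2 ≈ 2.739.

σ̂²_MAP = 2.739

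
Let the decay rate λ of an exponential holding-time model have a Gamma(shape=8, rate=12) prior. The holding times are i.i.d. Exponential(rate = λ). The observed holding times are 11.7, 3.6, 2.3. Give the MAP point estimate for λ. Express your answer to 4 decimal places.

The Exponential(rate=λ) likelihood is ∝ λ^n e^(−λΣtᵢ). Here n = 3 and Σtᵢ = 11.7 + 3.6 + 2.3 = 17.6.
Posterior ∝ λ^7e^(−12λ) · λ^3e^(−17.6λ) = λ^10e^(−29.6λ), i.e. Gamma(11, 29.6).
Mode = (a−1)/b = 10/29.6 ≈ 0.3378.

λ̂_MAP = 0.3378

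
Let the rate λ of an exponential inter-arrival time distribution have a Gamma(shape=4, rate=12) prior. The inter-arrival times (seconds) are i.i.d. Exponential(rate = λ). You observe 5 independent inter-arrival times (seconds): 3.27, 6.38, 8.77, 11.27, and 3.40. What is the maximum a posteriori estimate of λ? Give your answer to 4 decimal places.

λ̂_MAP = 0.1774

The Exponential(rate=λ) likelihood is ∝ λ^n e^(−λΣtᵢ). Here n = 5 and Σtᵢ = 3.27 + 6.38 + 8.77 + 11.27 + 3.40 = 33.09.
Posterior ∝ λ^3e^(−12λ) · λ^5e^(−33.09λ) = λ^8e^(−45.09λ), i.e. Gamma(9, 45.09).
Mode = (a−1)/b = 8/45.09 ≈ 0.1774.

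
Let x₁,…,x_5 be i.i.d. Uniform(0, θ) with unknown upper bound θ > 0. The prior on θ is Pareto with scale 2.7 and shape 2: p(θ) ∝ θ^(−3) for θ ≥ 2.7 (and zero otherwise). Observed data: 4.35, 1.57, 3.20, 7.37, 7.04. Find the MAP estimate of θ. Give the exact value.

θ̂_MAP = 7.37

The Uniform(0, θ) likelihood is θ^(−n) for θ ≥ max(xᵢ), zero otherwise. Here max(xᵢ) = 7.37.
Posterior ∝ θ^(−3) · θ^(−5) = θ^(−8) on θ ≥ max(2.7, 7.37) = 7.37.
This density is strictly decreasing in θ, so the posterior mode lies at the lower boundary of the support.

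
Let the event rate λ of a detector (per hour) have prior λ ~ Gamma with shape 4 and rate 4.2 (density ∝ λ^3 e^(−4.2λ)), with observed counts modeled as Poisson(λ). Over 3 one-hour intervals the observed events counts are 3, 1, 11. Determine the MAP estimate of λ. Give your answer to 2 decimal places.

λ̂_MAP = 2.50

Σxᵢ = 3+1+11 = 15, with n = 3.
Posterior ∝ λ^3e^(−4.2λ) · λ^15e^(−3λ) = λ^18e^(−7.2λ), i.e. Gamma(shape=19, rate=7.2).
The mode of a Gamma(a, b) with a ≥ 1 (shape–rate) is (a−1)/b = 18/7.2 ≈ 2.50.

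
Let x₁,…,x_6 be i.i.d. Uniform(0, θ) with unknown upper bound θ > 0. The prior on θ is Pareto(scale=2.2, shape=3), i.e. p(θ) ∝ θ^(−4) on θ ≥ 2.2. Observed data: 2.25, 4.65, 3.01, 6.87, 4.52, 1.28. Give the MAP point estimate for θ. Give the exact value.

The Uniform(0, θ) likelihood is θ^(−n) for θ ≥ max(xᵢ), zero otherwise. Here max(xᵢ) = 6.87.
Posterior ∝ θ^(−4) · θ^(−6) = θ^(−10) on θ ≥ max(2.2, 6.87) = 6.87.
This density is strictly decreasing in θ, so the posterior mode lies at the lower boundary of the support.

θ̂_MAP = 6.87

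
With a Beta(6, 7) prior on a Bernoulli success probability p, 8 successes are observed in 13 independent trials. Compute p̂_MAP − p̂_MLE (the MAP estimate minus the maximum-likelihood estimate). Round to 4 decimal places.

MAP − MLE = -0.0737

Posterior is Beta(14, 12); MAP = (14−1)/(26−2) = 13/24 ≈ 0.54167.
MLE ignores the prior: p̂_MLE = k/n = 8/13 ≈ 0.61538.
Difference = 13/24 − 8/13 = -23/312 ≈ -0.0737.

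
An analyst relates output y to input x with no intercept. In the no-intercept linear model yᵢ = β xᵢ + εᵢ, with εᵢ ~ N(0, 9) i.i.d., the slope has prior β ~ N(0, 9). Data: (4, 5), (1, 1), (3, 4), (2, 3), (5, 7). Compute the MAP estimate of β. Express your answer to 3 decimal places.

log p(β | y) = −Σ(yᵢ − βxᵢ)²/(2·9) − β²/(2·9) + const.
Setting the derivative to zero: Σxᵢ(yᵢ − βxᵢ)/9 − β/9 = 0, so β = Σxᵢyᵢ / (Σxᵢ² + σ²/τ²).
Σxᵢyᵢ = 4·5 + 1·1 + 3·4 + 2·3 + 5·7 = 74; Σxᵢ² = 55; σ²/τ² = 1.
β̂_MAP = 74 / (55 + 1) = 74/56 ≈ 1.321.

β̂_MAP = 1.321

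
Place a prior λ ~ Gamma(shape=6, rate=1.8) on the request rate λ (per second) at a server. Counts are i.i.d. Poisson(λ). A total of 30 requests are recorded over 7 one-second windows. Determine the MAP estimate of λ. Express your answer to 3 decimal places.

Σxᵢ = 30, n = 7.
Posterior ∝ λ^5e^(−1.8λ) · λ^30e^(−7λ) = λ^35e^(−8.8λ), i.e. Gamma(shape=36, rate=8.8).
The mode of a Gamma(a, b) with a ≥ 1 (shape–rate) is (a−1)/b = 35/8.8 ≈ 3.977.

λ̂_MAP = 3.977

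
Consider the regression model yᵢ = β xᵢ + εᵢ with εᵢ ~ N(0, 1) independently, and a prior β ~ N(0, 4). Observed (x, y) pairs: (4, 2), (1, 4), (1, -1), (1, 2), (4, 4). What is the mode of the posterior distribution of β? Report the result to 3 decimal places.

log p(β | y) = −Σ(yᵢ − βxᵢ)²/(2·1) − β²/(2·4) + const.
Setting the derivative to zero: Σxᵢ(yᵢ − βxᵢ)/1 − β/4 = 0, so β = Σxᵢyᵢ / (Σxᵢ² + σ²/τ²).
Σxᵢyᵢ = 4·2 + 1·4 + 1·(-1) + 1·2 + 4·4 = 29; Σxᵢ² = 35; σ²/τ² = 0.25.
β̂_MAP = 29 / (35 + 0.25) = 29/35.25 ≈ 0.823.

β̂_MAP = 0.823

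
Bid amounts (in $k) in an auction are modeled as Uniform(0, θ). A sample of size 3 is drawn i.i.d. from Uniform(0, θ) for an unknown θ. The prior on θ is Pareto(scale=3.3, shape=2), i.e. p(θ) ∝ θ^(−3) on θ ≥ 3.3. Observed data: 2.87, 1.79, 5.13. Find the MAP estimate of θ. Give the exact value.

The Uniform(0, θ) likelihood is θ^(−n) for θ ≥ max(xᵢ), zero otherwise. Here max(xᵢ) = 5.13.
Posterior ∝ θ^(−3) · θ^(−3) = θ^(−6) on θ ≥ max(3.3, 5.13) = 5.13.
This density is strictly decreasing in θ, so the posterior mode lies at the lower boundary of the support.

θ̂_MAP = 5.13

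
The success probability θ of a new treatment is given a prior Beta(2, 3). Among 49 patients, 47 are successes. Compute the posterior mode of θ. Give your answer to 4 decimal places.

Prior: Beta(2, 3).
Data: 47 successes in 49 trials. The binomial likelihood contributes θ^47(1−θ)^2, so the posterior is Beta(2+47, 3+2) = Beta(49, 5).
For Beta(a, b) with a, b > 1 the mode is (a−1)/(a+b−2) = 48/52 ≈ 0.9231.

θ̂_MAP = 0.9231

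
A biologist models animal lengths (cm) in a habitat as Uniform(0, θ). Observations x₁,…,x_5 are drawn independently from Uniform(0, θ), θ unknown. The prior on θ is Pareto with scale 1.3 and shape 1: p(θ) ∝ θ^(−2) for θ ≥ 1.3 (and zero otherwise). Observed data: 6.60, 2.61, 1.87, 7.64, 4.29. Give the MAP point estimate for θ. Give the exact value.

θ̂_MAP = 7.64

The Uniform(0, θ) likelihood is θ^(−n) for θ ≥ max(xᵢ), zero otherwise. Here max(xᵢ) = 7.64.
Posterior ∝ θ^(−2) · θ^(−5) = θ^(−7) on θ ≥ max(1.3, 7.64) = 7.64.
This density is strictly decreasing in θ, so the posterior mode lies at the lower boundary of the support.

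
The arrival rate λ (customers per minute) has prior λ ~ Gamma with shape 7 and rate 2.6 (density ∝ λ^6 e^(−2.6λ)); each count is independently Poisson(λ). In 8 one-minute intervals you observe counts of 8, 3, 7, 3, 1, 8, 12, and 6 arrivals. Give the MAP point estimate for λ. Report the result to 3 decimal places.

Σxᵢ = 8+3+7+3+1+8+12+6 = 48, with n = 8.
Posterior ∝ λ^6e^(−2.6λ) · λ^48e^(−8λ) = λ^54e^(−10.6λ), i.e. Gamma(shape=55, rate=10.6).
The mode of a Gamma(a, b) with a ≥ 1 (shape–rate) is (a−1)/b = 54/10.6 ≈ 5.094.

λ̂_MAP = 5.094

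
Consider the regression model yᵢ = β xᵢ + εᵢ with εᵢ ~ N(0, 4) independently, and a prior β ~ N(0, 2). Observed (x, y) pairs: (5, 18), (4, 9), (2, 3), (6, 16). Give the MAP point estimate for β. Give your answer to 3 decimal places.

β̂_MAP = 2.747

log p(β | y) = −Σ(yᵢ − βxᵢ)²/(2·4) − β²/(2·2) + const.
Setting the derivative to zero: Σxᵢ(yᵢ − βxᵢ)/4 − β/2 = 0, so β = Σxᵢyᵢ / (Σxᵢ² + σ²/τ²).
Σxᵢyᵢ = 5·18 + 4·9 + 2·3 + 6·16 = 228; Σxᵢ² = 81; σ²/τ² = 2.
β̂_MAP = 228 / (81 + 2) = 228/83 ≈ 2.747.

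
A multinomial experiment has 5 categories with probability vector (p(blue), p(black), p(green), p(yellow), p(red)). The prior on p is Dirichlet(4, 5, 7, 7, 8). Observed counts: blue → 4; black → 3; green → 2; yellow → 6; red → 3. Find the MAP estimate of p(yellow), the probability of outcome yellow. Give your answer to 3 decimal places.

MAP estimate of p(yellow) = 0.273

The posterior is Dirichlet(αᵢ + nᵢ) = Dirichlet(8, 8, 9, 13, 11).
For a Dirichlet(a₁,…,a_K) with all aᵢ > 1, the mode has j-th component (aⱼ − 1)/(Σaᵢ − K).
Here Σaᵢ = 49 and K = 5, so p(yellow) = (13 − 1)/(49 − 5) = 12/44 ≈ 0.273.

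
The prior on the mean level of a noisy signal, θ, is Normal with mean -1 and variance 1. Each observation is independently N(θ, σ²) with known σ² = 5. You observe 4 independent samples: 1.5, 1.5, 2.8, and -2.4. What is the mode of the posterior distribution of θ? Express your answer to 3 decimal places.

θ̂_MAP = -0.178

n = 4; x̄ = (1.5 + 1.5 + 2.8 + (-2.4))/4 = 3.4/4 = 0.85.
For a Normal prior and Normal likelihood with known variance, the posterior is Normal; its mode equals its mean, the precision-weighted average.
Prior precision 1/σ₀² = 1/1 = 1; data precision n/σ² = 4/5 = 0.8.
θ̂ = (1·(-1) + 0.8·0.85) / (1 + 0.8) = (-0.32)/1.8 = -8/45 ≈ -0.178.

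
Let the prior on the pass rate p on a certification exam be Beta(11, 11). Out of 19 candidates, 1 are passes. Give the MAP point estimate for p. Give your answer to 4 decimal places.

p̂_MAP = 0.2821

Prior: Beta(11, 11).
Data: 1 success in 19 trials. The binomial likelihood contributes p(1−p)^18, so the posterior is Beta(11+1, 11+18) = Beta(12, 29).
For Beta(a, b) with a, b > 1 the mode is (a−1)/(a+b−2) = 11/39 ≈ 0.2821.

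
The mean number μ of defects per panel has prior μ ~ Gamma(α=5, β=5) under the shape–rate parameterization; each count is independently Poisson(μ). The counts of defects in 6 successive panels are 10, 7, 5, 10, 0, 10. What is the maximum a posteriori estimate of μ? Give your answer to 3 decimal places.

Σxᵢ = 10+7+5+10+0+10 = 42, with n = 6.
Posterior ∝ μ^4e^(−5μ) · μ^42e^(−6μ) = μ^46e^(−11μ), i.e. Gamma(shape=47, rate=11).
The mode of a Gamma(a, b) with a ≥ 1 (shape–rate) is (a−1)/b = 46/11 ≈ 4.182.

μ̂_MAP = 4.182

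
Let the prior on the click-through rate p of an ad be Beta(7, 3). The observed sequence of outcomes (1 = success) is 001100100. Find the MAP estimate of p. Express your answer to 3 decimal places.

Prior: Beta(7, 3).
Data: 3 successes in 9 trials (from the sequence). The binomial likelihood contributes p^3(1−p)^6, so the posterior is Beta(7+3, 3+6) = Beta(10, 9).
For Beta(a, b) with a, b > 1 the mode is (a−1)/(a+b−2) = 9/17 ≈ 0.529.

p̂_MAP = 0.529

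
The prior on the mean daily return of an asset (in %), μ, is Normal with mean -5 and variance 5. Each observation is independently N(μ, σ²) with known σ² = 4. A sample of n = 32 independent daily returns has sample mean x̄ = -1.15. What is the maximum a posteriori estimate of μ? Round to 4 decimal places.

μ̂_MAP = -1.2439

n = 32, x̄ = -1.15.
For a Normal prior and Normal likelihood with known variance, the posterior is Normal; its mode equals its mean, the precision-weighted average.
Prior precision 1/σ₀² = 1/5 = 0.2; data precision n/σ² = 32/4 = 8.
μ̂ = (0.2·(-5) + 8·(-1.15)) / (0.2 + 8) = (-10.2)/8.2 = -51/41 ≈ -1.2439.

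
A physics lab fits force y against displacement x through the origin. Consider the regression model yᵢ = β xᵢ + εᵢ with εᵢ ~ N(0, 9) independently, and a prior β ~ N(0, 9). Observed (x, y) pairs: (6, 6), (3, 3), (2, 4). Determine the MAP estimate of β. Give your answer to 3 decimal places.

log p(β | y) = −Σ(yᵢ − βxᵢ)²/(2·9) − β²/(2·9) + const.
Setting the derivative to zero: Σxᵢ(yᵢ − βxᵢ)/9 − β/9 = 0, so β = Σxᵢyᵢ / (Σxᵢ² + σ²/τ²).
Σxᵢyᵢ = 6·6 + 3·3 + 2·4 = 53; Σxᵢ² = 49; σ²/τ² = 1.
β̂_MAP = 53 / (49 + 1) = 53/50 ≈ 1.060.

β̂_MAP = 1.060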